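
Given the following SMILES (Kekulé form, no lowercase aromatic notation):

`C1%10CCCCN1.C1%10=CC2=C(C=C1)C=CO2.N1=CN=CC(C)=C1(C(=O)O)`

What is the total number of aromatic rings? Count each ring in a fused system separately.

3

The SMILES encodes a six-membered saturated ring of five carbons and one N–H nitrogen; a six-membered carbon ring with three alternating C=C double bonds, fused to a five-membered ring containing one oxygen and two C=C double bonds; a six-membered ring with nitrogens at positions 1 and 3 and three alternating double bonds.
The 6-membered ring with one N–H has only sp³ atoms, so it is not fully conjugated — not aromatic (piperidine).
The fused 6/5-membered bicyclic (with one oxygen) is a single π system with 9 sp² atoms and 10 π electrons from ring double bonds plus a heteroatom lone pair. 10 = 4(2)+2, so the system is aromatic and both rings count as aromatic (benzofuran).
The 6-membered ring with two nitrogens (1,3) is planar and fully conjugated; 3 ring double bonds give 6 π electrons. That satisfies 4n+2 with n=1, so it is aromatic (pyrimidine).
3 of the 4 rings are aromatic. Total: 3.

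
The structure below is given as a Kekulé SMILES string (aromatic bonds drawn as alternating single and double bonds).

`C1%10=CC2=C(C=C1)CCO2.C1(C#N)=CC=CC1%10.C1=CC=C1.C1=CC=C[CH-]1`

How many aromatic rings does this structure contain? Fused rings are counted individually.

The SMILES encodes a six-membered carbon ring with three alternating C=C double bonds, fused to a five-membered ring containing one oxygen and two sp³ carbons; a five-membered carbon ring with two conjugated C=C double bonds and one sp³ carbon; a four-membered carbon ring with two alternating C=C double bonds; a five-membered all-carbon ring bearing a negative charge on one carbon, with two C=C double bonds.
The 6-membered ring is planar and fully conjugated; 3 ring double bonds give 6 π electrons. That satisfies 4n+2 with n=1, so it is aromatic (benzene ring).
The 5-membered ring with one oxygen has two sp³ carbons, so it is not fully conjugated — not aromatic (oxolane ring).
The 5-membered ring has one sp³ carbon, so it is not fully conjugated — not aromatic (cyclopentadiene).
The 4-membered ring has only sp² ring atoms; a planar conformation would have a fully conjugated π system of 4 electrons. But 4 = 4(1), which is 4n not 4n+2, so it is not aromatic (cyclobutadiene) — cyclobutadiene is antiaromatic and distorts to a rectangle.
The second 5-membered ring is fully conjugated (every ring atom contributes a p orbital); 2 ring double bonds (4 π electrons) plus the carbanion lone pair (2) give 6 π electrons. Since 6 = 4n+2 (n=1), it is aromatic (cyclopentadienyl anion).
2 of the 5 rings are aromatic. Total: 2.

2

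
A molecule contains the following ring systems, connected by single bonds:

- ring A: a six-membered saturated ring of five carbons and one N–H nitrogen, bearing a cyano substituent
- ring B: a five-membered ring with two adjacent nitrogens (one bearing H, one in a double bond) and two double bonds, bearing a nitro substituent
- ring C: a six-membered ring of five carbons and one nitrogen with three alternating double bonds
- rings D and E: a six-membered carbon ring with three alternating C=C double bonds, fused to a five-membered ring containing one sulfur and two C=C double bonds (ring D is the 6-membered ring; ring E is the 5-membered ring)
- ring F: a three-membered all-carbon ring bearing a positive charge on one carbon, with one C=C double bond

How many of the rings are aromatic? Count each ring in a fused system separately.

Ring A has only sp³ atoms, so it is not fully conjugated — not aromatic (piperidine).
Ring B is fully conjugated (every ring atom contributes a p orbital); 2 ring double bonds (4 π electrons) plus a heteroatom lone pair (2) give 6 π electrons. That satisfies 4n+2 with n=1, so ring B is aromatic (pyrazole).
Ring C has a continuous p-orbital overlap around the ring; 3 ring double bonds give 6 π electrons. That satisfies 4n+2 with n=1, so ring C is aromatic (pyridine).
Rings D and E form a fused bicyclic system (with one sulfur) with 9 sp² atoms and 10 π electrons from ring double bonds plus a heteroatom lone pair. 10 = 4(2)+2, so the system is aromatic and both rings count as aromatic (benzothiophene).
Ring F has a continuous p-orbital overlap around the ring; 1 ring double bond (2 π electrons) plus the carbocation's empty p orbital (0, but keeps the ring conjugated) give 2 π electrons. Since 2 = 4n+2 (n=0), ring F is aromatic (cyclopropenyl cation).
Aromatic: B, C, D, E, F. Total: 5.

5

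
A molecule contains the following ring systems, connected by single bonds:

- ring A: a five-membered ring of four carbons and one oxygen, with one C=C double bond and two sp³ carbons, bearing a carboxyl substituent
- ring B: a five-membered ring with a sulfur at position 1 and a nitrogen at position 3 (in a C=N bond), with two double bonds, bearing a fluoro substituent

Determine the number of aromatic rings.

Ring A has two sp³ carbons, so it is not fully conjugated — not aromatic (2,3-dihydrofuran).
Ring B is planar and fully conjugated; 2 ring double bonds (4 π electrons) plus a heteroatom lone pair (2) give 6 π electrons. That satisfies 4n+2 with n=1, so ring B is aromatic (thiazole).
Aromatic: B. Total: 1.

1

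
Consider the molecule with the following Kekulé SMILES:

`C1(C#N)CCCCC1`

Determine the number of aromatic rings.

The SMILES encodes a six-membered saturated carbon ring.
The 6-membered ring has only sp³ atoms, so it is not fully conjugated — not aromatic (cyclohexane).

0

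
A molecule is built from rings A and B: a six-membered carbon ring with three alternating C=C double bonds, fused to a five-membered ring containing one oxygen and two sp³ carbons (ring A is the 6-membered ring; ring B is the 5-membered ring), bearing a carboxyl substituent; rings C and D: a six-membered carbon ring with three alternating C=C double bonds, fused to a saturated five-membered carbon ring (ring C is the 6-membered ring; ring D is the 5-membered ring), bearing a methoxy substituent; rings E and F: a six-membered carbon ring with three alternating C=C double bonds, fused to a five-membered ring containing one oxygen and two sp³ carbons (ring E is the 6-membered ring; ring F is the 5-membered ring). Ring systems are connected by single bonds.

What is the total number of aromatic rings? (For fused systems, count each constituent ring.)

Ring A has a continuous p-orbital overlap around the ring; 3 ring double bonds give 6 π electrons. Since 6 = 4n+2 (n=1), ring A is aromatic (benzene ring).
Ring B has two sp³ carbons, so it is not fully conjugated — not aromatic (oxolane ring).
Ring C is fully conjugated (every ring atom contributes a p orbital); 3 ring double bonds give 6 π electrons. 6 = 4(1)+2, so ring C is aromatic (benzene ring).
Ring D has three sp³ carbons, so it is not fully conjugated — not aromatic (cyclopentane ring).
Ring E is planar and fully conjugated; 3 ring double bonds give 6 π electrons. Since 6 = 4n+2 (n=1), ring E is aromatic (benzene ring).
Ring F has two sp³ carbons, so it is not fully conjugated — not aromatic (oxolane ring).
Aromatic: A, C, E. Total: 3.

3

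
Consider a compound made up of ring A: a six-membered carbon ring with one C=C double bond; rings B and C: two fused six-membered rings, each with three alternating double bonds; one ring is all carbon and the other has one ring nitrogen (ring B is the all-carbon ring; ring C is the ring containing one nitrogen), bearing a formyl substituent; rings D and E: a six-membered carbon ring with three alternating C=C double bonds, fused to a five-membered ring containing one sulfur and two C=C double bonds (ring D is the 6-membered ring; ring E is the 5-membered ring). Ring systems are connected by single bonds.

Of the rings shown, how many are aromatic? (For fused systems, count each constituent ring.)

4

Ring A has four sp³ carbons, so it is not fully conjugated — not aromatic (cyclohexene).
Rings B and C form a fused bicyclic system (with one nitrogen) with 10 sp² atoms and 10 π electrons from ring double bonds. 10 = 4(2)+2, so the system is aromatic and both rings count as aromatic (quinoline).
Rings D and E form a fused bicyclic system (with one sulfur) with 9 sp² atoms and 10 π electrons from ring double bonds plus a heteroatom lone pair. 10 = 4(2)+2, so the system is aromatic and both rings count as aromatic (benzothiophene).
Aromatic: B, C, D, E. Total: 4.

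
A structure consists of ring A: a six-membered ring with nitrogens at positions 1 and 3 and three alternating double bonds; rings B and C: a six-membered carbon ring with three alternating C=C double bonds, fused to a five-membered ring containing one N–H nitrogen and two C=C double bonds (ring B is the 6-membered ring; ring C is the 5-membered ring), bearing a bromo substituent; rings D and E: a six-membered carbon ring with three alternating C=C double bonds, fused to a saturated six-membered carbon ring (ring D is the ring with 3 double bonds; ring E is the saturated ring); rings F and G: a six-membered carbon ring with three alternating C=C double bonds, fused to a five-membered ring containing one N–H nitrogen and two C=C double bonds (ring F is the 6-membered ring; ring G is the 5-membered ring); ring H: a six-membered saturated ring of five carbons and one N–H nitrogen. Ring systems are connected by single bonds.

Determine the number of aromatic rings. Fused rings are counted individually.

Ring A is planar and fully conjugated; 3 ring double bonds give 6 π electrons. 6 = 4(1)+2, so ring A is aromatic (pyrimidine).
Rings B and C form a fused bicyclic system (with one N–H) with 9 sp² atoms and 10 π electrons from ring double bonds plus a heteroatom lone pair. 10 = 4(2)+2, so the system is aromatic and both rings count as aromatic (indole).
Ring D is fully conjugated (every ring atom contributes a p orbital); 3 ring double bonds give 6 π electrons. 6 = 4(1)+2, so ring D is aromatic (benzene ring).
Ring E has four sp³ carbons, so it is not fully conjugated — not aromatic (cyclohexane ring).
Rings F and G form a fused bicyclic system (with one N–H) with 9 sp² atoms and 10 π electrons from ring double bonds plus a heteroatom lone pair. 10 = 4(2)+2, so the system is aromatic and both rings count as aromatic (indole).
Ring H has only sp³ atoms, so it is not fully conjugated — not aromatic (piperidine).
Aromatic: A, B, C, D, F, G. Total: 6.

6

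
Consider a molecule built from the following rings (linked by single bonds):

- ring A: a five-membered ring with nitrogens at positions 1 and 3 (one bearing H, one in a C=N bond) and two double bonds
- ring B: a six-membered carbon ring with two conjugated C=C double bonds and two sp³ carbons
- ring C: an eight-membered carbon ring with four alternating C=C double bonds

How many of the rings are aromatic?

1

Ring A has a continuous p-orbital overlap around the ring; 2 ring double bonds (4 π electrons) plus a heteroatom lone pair (2) give 6 π electrons. 6 = 4(1)+2, so ring A is aromatic (imidazole).
Ring B has two sp³ carbons, so it is not fully conjugated — not aromatic (1,3-cyclohexadiene).
Ring C has only sp² ring atoms; a planar conformation would have a fully conjugated π system of 8 electrons. But 8 = 4(2), which is 4n not 4n+2, so ring C is not aromatic (cyclooctatetraene) — cyclooctatetraene distorts into a non-planar tub to avoid antiaromaticity.
Aromatic: A. Total: 1.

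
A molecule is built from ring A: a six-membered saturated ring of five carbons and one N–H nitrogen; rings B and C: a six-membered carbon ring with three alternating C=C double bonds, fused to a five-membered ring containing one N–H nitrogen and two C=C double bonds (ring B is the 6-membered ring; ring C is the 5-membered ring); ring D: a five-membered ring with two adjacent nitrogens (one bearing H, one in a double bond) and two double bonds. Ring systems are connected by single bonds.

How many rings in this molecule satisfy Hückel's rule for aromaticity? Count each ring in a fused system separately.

3

Ring A has only sp³ atoms, so it is not fully conjugated — not aromatic (piperidine).
Rings B and C form a fused bicyclic system (with one N–H) with 9 sp² atoms and 10 π electrons from ring double bonds plus a heteroatom lone pair. 10 = 4(2)+2, so the system is aromatic and both rings count as aromatic (indole).
Ring D is planar and fully conjugated; 2 ring double bonds (4 π electrons) plus a heteroatom lone pair (2) give 6 π electrons. Since 6 = 4n+2 (n=1), ring D is aromatic (pyrazole).
Aromatic: B, C, D. Total: 3.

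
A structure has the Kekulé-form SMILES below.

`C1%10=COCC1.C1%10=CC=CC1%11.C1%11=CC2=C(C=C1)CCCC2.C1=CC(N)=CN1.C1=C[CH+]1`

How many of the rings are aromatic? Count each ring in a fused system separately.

The SMILES encodes a five-membered ring of four carbons and one oxygen, with one C=C double bond and two sp³ carbons; a five-membered carbon ring with two conjugated C=C double bonds and one sp³ carbon; a six-membered carbon ring with three alternating C=C double bonds, fused to a saturated six-membered carbon ring; a five-membered ring of four carbons and one nitrogen bearing a hydrogen, with two C=C double bonds; a three-membered all-carbon ring bearing a positive charge on one carbon, with one C=C double bond.
The 5-membered ring with one oxygen has two sp³ carbons, so it is not fully conjugated — not aromatic (2,3-dihydrofuran).
The 5-membered ring has one sp³ carbon, so it is not fully conjugated — not aromatic (cyclopentadiene).
The 6-membered ring is fully conjugated (every ring atom contributes a p orbital); 3 ring double bonds give 6 π electrons. Since 6 = 4n+2 (n=1), it is aromatic (benzene ring).
The second 6-membered ring has four sp³ carbons, so it is not fully conjugated — not aromatic (cyclohexane ring).
The 5-membered ring with one N–H is fully conjugated (every ring atom contributes a p orbital); 2 ring double bonds (4 π electrons) plus a heteroatom lone pair (2) give 6 π electrons. 6 = 4(1)+2, so it is aromatic (pyrrole).
The 3-membered ring is planar and fully conjugated; 1 ring double bond (2 π electrons) plus the carbocation's empty p orbital (0, but keeps the ring conjugated) give 2 π electrons. That satisfies 4n+2 with n=0, so it is aromatic (cyclopropenyl cation).
3 of the 6 rings are aromatic. Total: 3.

3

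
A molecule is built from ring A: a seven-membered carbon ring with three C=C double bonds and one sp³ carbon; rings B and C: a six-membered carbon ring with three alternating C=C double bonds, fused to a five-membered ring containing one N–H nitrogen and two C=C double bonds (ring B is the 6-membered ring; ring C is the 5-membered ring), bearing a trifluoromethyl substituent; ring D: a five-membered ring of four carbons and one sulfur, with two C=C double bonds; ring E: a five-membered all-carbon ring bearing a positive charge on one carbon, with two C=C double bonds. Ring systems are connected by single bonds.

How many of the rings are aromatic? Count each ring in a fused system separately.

Ring A has one sp³ carbon, so it is not fully conjugated — not aromatic (cycloheptatriene).
Rings B and C form a fused bicyclic system (with one N–H) with 9 sp² atoms and 10 π electrons from ring double bonds plus a heteroatom lone pair. 10 = 4(2)+2, so the system is aromatic and both rings count as aromatic (indole).
Ring D has a continuous p-orbital overlap around the ring; 2 ring double bonds (4 π electrons) plus a heteroatom lone pair (2) give 6 π electrons. Since 6 = 4n+2 (n=1), ring D is aromatic (thiophene).
Ring E has only sp² ring atoms; a planar conformation would have a fully conjugated π system of 4 electrons. But 4 = 4(1), which is 4n not 4n+2, so ring E is not aromatic (cyclopentadienyl cation).
Aromatic: B, C, D. Total: 3.

3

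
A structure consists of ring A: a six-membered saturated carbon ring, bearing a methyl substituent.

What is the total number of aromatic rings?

Ring A has only sp³ atoms, so it is not fully conjugated — not aromatic (cyclohexane).

0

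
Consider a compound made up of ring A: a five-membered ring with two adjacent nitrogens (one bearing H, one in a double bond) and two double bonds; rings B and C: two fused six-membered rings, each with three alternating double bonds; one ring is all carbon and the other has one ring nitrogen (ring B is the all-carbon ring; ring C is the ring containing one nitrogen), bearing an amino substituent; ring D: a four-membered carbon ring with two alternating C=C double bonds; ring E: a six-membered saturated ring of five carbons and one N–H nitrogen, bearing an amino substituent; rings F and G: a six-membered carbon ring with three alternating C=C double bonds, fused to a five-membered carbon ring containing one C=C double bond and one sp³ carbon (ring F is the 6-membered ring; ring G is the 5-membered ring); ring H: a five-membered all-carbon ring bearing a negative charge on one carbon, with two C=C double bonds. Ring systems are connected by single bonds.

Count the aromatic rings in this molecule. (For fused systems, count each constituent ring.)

5

Ring A is fully conjugated (every ring atom contributes a p orbital); 2 ring double bonds (4 π electrons) plus a heteroatom lone pair (2) give 6 π electrons. 6 = 4(1)+2, so ring A is aromatic (pyrazole).
Rings B and C form a fused bicyclic system (with one nitrogen) with 10 sp² atoms and 10 π electrons from ring double bonds. 10 = 4(2)+2, so the system is aromatic and both rings count as aromatic (quinoline).
Ring D has only sp² ring atoms; a planar conformation would have a fully conjugated π system of 4 electrons. But 4 = 4(1), which is 4n not 4n+2, so ring D is not aromatic (cyclobutadiene) — cyclobutadiene is antiaromatic and distorts to a rectangle.
Ring E has only sp³ atoms, so it is not fully conjugated — not aromatic (piperidine).
Ring F is fully conjugated (every ring atom contributes a p orbital); 3 ring double bonds give 6 π electrons. 6 = 4(1)+2, so ring F is aromatic (benzene ring).
Ring G has one sp³ carbon, so it is not fully conjugated — not aromatic (cyclopentene ring).
Ring H is fully conjugated (every ring atom contributes a p orbital); 2 ring double bonds (4 π electrons) plus the carbanion lone pair (2) give 6 π electrons. Since 6 = 4n+2 (n=1), ring H is aromatic (cyclopentadienyl anion).
Aromatic: A, B, C, F, H. Total: 5.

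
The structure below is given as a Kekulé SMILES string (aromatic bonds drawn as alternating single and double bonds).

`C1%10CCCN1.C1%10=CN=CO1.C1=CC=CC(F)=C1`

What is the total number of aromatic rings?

The SMILES encodes a five-membered saturated ring of four carbons and one N–H nitrogen; a five-membered ring with an oxygen at position 1 and a nitrogen at position 3 (in a C=N bond), with two double bonds; a six-membered carbon ring with three alternating C=C double bonds.
The 5-membered ring with one N–H has only sp³ atoms, so it is not fully conjugated — not aromatic (pyrrolidine).
The 5-membered ring with one oxygen and one =N– has a continuous p-orbital overlap around the ring; 2 ring double bonds (4 π electrons) plus a heteroatom lone pair (2) give 6 π electrons. Since 6 = 4n+2 (n=1), it is aromatic (oxazole).
The 6-membered ring is planar and fully conjugated; 3 ring double bonds give 6 π electrons. 6 = 4(1)+2, so it is aromatic (benzene).
2 of the 3 rings are aromatic. Total: 2.

2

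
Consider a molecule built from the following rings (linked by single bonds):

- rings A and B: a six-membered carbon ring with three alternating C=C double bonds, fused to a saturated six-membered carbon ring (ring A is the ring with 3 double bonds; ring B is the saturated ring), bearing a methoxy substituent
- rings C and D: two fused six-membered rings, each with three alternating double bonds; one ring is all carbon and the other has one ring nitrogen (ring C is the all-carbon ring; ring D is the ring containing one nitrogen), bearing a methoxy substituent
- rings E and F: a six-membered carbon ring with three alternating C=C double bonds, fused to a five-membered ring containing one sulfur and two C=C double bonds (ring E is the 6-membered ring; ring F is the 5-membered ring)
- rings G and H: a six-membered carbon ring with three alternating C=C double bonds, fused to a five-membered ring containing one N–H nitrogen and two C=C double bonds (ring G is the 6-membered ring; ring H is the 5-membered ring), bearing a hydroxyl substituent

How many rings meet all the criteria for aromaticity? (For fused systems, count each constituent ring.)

Ring A is fully conjugated (every ring atom contributes a p orbital); 3 ring double bonds give 6 π electrons. Since 6 = 4n+2 (n=1), ring A is aromatic (benzene ring).
Ring B has four sp³ carbons, so it is not fully conjugated — not aromatic (cyclohexane ring).
Rings C and D form a fused bicyclic system (with one nitrogen) with 10 sp² atoms and 10 π electrons from ring double bonds. 10 = 4(2)+2, so the system is aromatic and both rings count as aromatic (quinoline).
Rings E and F form a fused bicyclic system (with one sulfur) with 9 sp² atoms and 10 π electrons from ring double bonds plus a heteroatom lone pair. 10 = 4(2)+2, so the system is aromatic and both rings count as aromatic (benzothiophene).
Rings G and H form a fused bicyclic system (with one N–H) with 9 sp² atoms and 10 π electrons from ring double bonds plus a heteroatom lone pair. 10 = 4(2)+2, so the system is aromatic and both rings count as aromatic (indole).
Aromatic: A, C, D, E, F, G, H. Total: 7.

7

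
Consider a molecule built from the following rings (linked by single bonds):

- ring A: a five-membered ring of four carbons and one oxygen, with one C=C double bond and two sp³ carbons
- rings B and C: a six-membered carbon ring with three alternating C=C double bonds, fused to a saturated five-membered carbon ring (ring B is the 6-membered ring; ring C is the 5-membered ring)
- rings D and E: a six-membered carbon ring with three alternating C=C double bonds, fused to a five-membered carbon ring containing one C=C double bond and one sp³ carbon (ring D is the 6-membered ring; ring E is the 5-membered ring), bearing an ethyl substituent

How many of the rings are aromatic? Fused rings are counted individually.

Ring A has two sp³ carbons, so it is not fully conjugated — not aromatic (2,3-dihydrofuran).
Ring B is fully conjugated (every ring atom contributes a p orbital); 3 ring double bonds give 6 π electrons. That satisfies 4n+2 with n=1, so ring B is aromatic (benzene ring).
Ring C has three sp³ carbons, so it is not fully conjugated — not aromatic (cyclopentane ring).
Ring D is fully conjugated (every ring atom contributes a p orbital); 3 ring double bonds give 6 π electrons. That satisfies 4n+2 with n=1, so ring D is aromatic (benzene ring).
Ring E has one sp³ carbon, so it is not fully conjugated — not aromatic (cyclopentene ring).
Aromatic: B, D. Total: 2.

2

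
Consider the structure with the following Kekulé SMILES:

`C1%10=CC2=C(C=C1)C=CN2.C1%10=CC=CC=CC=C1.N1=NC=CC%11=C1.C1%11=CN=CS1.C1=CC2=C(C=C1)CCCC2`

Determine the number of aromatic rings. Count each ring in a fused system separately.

The SMILES encodes a six-membered carbon ring with three alternating C=C double bonds, fused to a five-membered ring containing one N–H nitrogen and two C=C double bonds; an eight-membered carbon ring with four alternating C=C double bonds; a six-membered ring with two adjacent nitrogens and three alternating double bonds; a five-membered ring with a sulfur at position 1 and a nitrogen at position 3 (in a C=N bond), with two double bonds; a six-membered carbon ring with three alternating C=C double bonds, fused to a saturated six-membered carbon ring.
The fused 6/5-membered bicyclic (with one N–H) is a single π system with 9 sp² atoms and 10 π electrons from ring double bonds plus a heteroatom lone pair. 10 = 4(2)+2, so the system is aromatic and both rings count as aromatic (indole).
The 8-membered ring has only sp² ring atoms; a planar conformation would have a fully conjugated π system of 8 electrons. But 8 = 4(2), which is 4n not 4n+2, so it is not aromatic (cyclooctatetraene) — cyclooctatetraene distorts into a non-planar tub to avoid antiaromaticity.
The 6-membered ring with two nitrogens (1,2) has a continuous p-orbital overlap around the ring; 3 ring double bonds give 6 π electrons. 6 = 4(1)+2, so it is aromatic (pyridazine).
The 5-membered ring with one sulfur and one =N– has a continuous p-orbital overlap around the ring; 2 ring double bonds (4 π electrons) plus a heteroatom lone pair (2) give 6 π electrons. That satisfies 4n+2 with n=1, so it is aromatic (thiazole).
The 6-membered ring is planar and fully conjugated; 3 ring double bonds give 6 π electrons. That satisfies 4n+2 with n=1, so it is aromatic (benzene ring).
The second 6-membered ring has four sp³ carbons, so it is not fully conjugated — not aromatic (cyclohexane ring).
5 of the 7 rings are aromatic. Total: 5.

5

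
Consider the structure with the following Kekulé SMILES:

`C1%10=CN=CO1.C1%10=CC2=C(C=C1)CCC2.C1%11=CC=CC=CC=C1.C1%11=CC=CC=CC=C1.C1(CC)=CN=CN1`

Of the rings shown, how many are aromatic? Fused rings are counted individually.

3

The SMILES encodes a five-membered ring with an oxygen at position 1 and a nitrogen at position 3 (in a C=N bond), with two double bonds; a six-membered carbon ring with three alternating C=C double bonds, fused to a saturated five-membered carbon ring; an eight-membered carbon ring with four alternating C=C double bonds; an eight-membered carbon ring with four alternating C=C double bonds; a five-membered ring with nitrogens at positions 1 and 3 (one bearing H, one in a C=N bond) and two double bonds.
The 5-membered ring with one oxygen and one =N– is planar and fully conjugated; 2 ring double bonds (4 π electrons) plus a heteroatom lone pair (2) give 6 π electrons. That satisfies 4n+2 with n=1, so it is aromatic (oxazole).
The 6-membered ring is planar and fully conjugated; 3 ring double bonds give 6 π electrons. Since 6 = 4n+2 (n=1), it is aromatic (benzene ring).
The 5-membered ring has three sp³ carbons, so it is not fully conjugated — not aromatic (cyclopentane ring).
The 8-membered ring has only sp² ring atoms; a planar conformation would have a fully conjugated π system of 8 electrons. But 8 = 4(2), which is 4n not 4n+2, so it is not aromatic (cyclooctatetraene) — cyclooctatetraene distorts into a non-planar tub to avoid antiaromaticity.
The second 8-membered ring has only sp² ring atoms; a planar conformation would have a fully conjugated π system of 8 electrons. But 8 = 4(2), which is 4n not 4n+2, so it is not aromatic (cyclooctatetraene) — cyclooctatetraene distorts into a non-planar tub to avoid antiaromaticity.
The 5-membered ring with two nitrogens (one N–H, one =N–) is fully conjugated (every ring atom contributes a p orbital); 2 ring double bonds (4 π electrons) plus a heteroatom lone pair (2) give 6 π electrons. Since 6 = 4n+2 (n=1), it is aromatic (imidazole).
3 of the 6 rings are aromatic. Total: 3.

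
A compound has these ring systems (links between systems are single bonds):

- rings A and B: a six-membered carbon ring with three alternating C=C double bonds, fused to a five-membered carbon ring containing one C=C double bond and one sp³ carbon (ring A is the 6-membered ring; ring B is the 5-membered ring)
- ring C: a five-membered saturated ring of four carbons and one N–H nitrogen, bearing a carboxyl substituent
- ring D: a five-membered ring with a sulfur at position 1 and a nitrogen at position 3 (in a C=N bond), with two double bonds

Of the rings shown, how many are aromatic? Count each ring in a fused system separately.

2

Ring A is planar and fully conjugated; 3 ring double bonds give 6 π electrons. Since 6 = 4n+2 (n=1), ring A is aromatic (benzene ring).
Ring B has one sp³ carbon, so it is not fully conjugated — not aromatic (cyclopentene ring).
Ring C has only sp³ atoms, so it is not fully conjugated — not aromatic (pyrrolidine).
Ring D is fully conjugated (every ring atom contributes a p orbital); 2 ring double bonds (4 π electrons) plus a heteroatom lone pair (2) give 6 π electrons. 6 = 4(1)+2, so ring D is aromatic (thiazole).
Aromatic: A, D. Total: 2.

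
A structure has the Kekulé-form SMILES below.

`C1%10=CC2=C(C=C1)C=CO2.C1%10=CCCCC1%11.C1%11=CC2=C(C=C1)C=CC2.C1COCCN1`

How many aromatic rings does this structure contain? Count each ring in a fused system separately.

3

The SMILES encodes a six-membered carbon ring with three alternating C=C double bonds, fused to a five-membered ring containing one oxygen and two C=C double bonds; a six-membered carbon ring with one C=C double bond; a six-membered carbon ring with three alternating C=C double bonds, fused to a five-membered carbon ring containing one C=C double bond and one sp³ carbon; a six-membered saturated ring with an oxygen and an N–H nitrogen at positions 1 and 4.
The fused 6/5-membered bicyclic (with one oxygen) is a single π system with 9 sp² atoms and 10 π electrons from ring double bonds plus a heteroatom lone pair. 10 = 4(2)+2, so the system is aromatic and both rings count as aromatic (benzofuran).
The 6-membered ring has four sp³ carbons, so it is not fully conjugated — not aromatic (cyclohexene).
The second 6-membered ring has a continuous p-orbital overlap around the ring; 3 ring double bonds give 6 π electrons. That satisfies 4n+2 with n=1, so it is aromatic (benzene ring).
The 5-membered ring has one sp³ carbon, so it is not fully conjugated — not aromatic (cyclopentene ring).
The 6-membered ring with one oxygen and one N–H (1,4) has only sp³ atoms, so it is not fully conjugated — not aromatic (morpholine).
3 of the 6 rings are aromatic. Total: 3.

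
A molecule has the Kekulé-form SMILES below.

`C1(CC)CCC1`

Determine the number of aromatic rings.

0

The SMILES encodes a four-membered saturated carbon ring.
The 4-membered ring has only sp³ atoms, so it is not fully conjugated — not aromatic (cyclobutane).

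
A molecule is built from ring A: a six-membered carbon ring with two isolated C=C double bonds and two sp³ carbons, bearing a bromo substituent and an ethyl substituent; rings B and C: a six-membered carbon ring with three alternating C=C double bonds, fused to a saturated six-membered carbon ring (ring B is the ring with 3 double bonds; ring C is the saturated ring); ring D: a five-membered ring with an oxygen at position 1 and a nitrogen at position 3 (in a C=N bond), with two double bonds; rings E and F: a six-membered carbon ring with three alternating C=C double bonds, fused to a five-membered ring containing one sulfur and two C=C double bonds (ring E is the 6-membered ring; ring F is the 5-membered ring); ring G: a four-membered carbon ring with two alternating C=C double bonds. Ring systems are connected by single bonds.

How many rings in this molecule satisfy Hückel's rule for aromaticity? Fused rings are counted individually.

Ring A has two sp³ carbons, so it is not fully conjugated — not aromatic (1,4-cyclohexadiene).
Ring B is planar and fully conjugated; 3 ring double bonds give 6 π electrons. That satisfies 4n+2 with n=1, so ring B is aromatic (benzene ring).
Ring C has four sp³ carbons, so it is not fully conjugated — not aromatic (cyclohexane ring).
Ring D has a continuous p-orbital overlap around the ring; 2 ring double bonds (4 π electrons) plus a heteroatom lone pair (2) give 6 π electrons. That satisfies 4n+2 with n=1, so ring D is aromatic (oxazole).
Rings E and F form a fused bicyclic system (with one sulfur) with 9 sp² atoms and 10 π electrons from ring double bonds plus a heteroatom lone pair. 10 = 4(2)+2, so the system is aromatic and both rings count as aromatic (benzothiophene).
Ring G has only sp² ring atoms; a planar conformation would have a fully conjugated π system of 4 electrons. But 4 = 4(1), which is 4n not 4n+2, so ring G is not aromatic (cyclobutadiene) — cyclobutadiene is antiaromatic and distorts to a rectangle.
Aromatic: B, D, E, F. Total: 4.

4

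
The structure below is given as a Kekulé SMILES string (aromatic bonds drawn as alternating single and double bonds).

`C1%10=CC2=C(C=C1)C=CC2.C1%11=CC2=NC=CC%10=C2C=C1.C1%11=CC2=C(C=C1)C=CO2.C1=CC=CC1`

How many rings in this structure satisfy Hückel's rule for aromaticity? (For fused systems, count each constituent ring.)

The SMILES encodes a six-membered carbon ring with three alternating C=C double bonds, fused to a five-membered carbon ring containing one C=C double bond and one sp³ carbon; two fused six-membered rings, each with three alternating double bonds; one ring is all carbon and the other has one ring nitrogen; a six-membered carbon ring with three alternating C=C double bonds, fused to a five-membered ring containing one oxygen and two C=C double bonds; a five-membered carbon ring with two conjugated C=C double bonds and one sp³ carbon.
The 6-membered ring is fully conjugated (every ring atom contributes a p orbital); 3 ring double bonds give 6 π electrons. 6 = 4(1)+2, so it is aromatic (benzene ring).
The 5-membered ring has one sp³ carbon, so it is not fully conjugated — not aromatic (cyclopentene ring).
The fused 6/6-membered bicyclic (with one nitrogen) is a single π system with 10 sp² atoms and 10 π electrons from ring double bonds. 10 = 4(2)+2, so the system is aromatic and both rings count as aromatic (quinoline).
The fused 6/5-membered bicyclic (with one oxygen) is a single π system with 9 sp² atoms and 10 π electrons from ring double bonds plus a heteroatom lone pair. 10 = 4(2)+2, so the system is aromatic and both rings count as aromatic (benzofuran).
The second 5-membered ring has one sp³ carbon, so it is not fully conjugated — not aromatic (cyclopentadiene).
5 of the 7 rings are aromatic. Total: 5.

5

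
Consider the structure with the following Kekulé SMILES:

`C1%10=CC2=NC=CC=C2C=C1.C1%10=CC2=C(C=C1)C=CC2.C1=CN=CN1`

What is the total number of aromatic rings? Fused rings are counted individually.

4

The SMILES encodes two fused six-membered rings, each with three alternating double bonds; one ring is all carbon and the other has one ring nitrogen; a six-membered carbon ring with three alternating C=C double bonds, fused to a five-membered carbon ring containing one C=C double bond and one sp³ carbon; a five-membered ring with nitrogens at positions 1 and 3 (one bearing H, one in a C=N bond) and two double bonds.
The fused 6/6-membered bicyclic (with one nitrogen) is a single π system with 10 sp² atoms and 10 π electrons from ring double bonds. 10 = 4(2)+2, so the system is aromatic and both rings count as aromatic (quinoline).
The 6-membered ring is fully conjugated (every ring atom contributes a p orbital); 3 ring double bonds give 6 π electrons. 6 = 4(1)+2, so it is aromatic (benzene ring).
The 5-membered ring has one sp³ carbon, so it is not fully conjugated — not aromatic (cyclopentene ring).
The 5-membered ring with two nitrogens (one N–H, one =N–) has a continuous p-orbital overlap around the ring; 2 ring double bonds (4 π electrons) plus a heteroatom lone pair (2) give 6 π electrons. Since 6 = 4n+2 (n=1), it is aromatic (imidazole).
4 of the 5 rings are aromatic. Total: 4.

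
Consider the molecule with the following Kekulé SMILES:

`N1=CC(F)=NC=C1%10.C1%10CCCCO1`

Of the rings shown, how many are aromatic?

1

The SMILES encodes a six-membered ring with nitrogens at positions 1 and 4 and three alternating double bonds; a six-membered saturated ring of five carbons and one oxygen.
The 6-membered ring with two nitrogens (1,4) has a continuous p-orbital overlap around the ring; 3 ring double bonds give 6 π electrons. That satisfies 4n+2 with n=1, so it is aromatic (pyrazine).
The 6-membered ring with one oxygen has only sp³ atoms, so it is not fully conjugated — not aromatic (tetrahydropyran).
1 of the 2 rings is aromatic. Total: 1.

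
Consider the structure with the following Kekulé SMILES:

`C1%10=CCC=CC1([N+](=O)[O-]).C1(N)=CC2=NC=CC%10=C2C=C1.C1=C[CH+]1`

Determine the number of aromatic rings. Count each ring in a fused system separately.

The SMILES encodes a six-membered carbon ring with two isolated C=C double bonds and two sp³ carbons; two fused six-membered rings, each with three alternating double bonds; one ring is all carbon and the other has one ring nitrogen; a three-membered all-carbon ring bearing a positive charge on one carbon, with one C=C double bond.
The 6-membered ring has two sp³ carbons, so it is not fully conjugated — not aromatic (1,4-cyclohexadiene).
The fused 6/6-membered bicyclic (with one nitrogen) is a single π system with 10 sp² atoms and 10 π electrons from ring double bonds. 10 = 4(2)+2, so the system is aromatic and both rings count as aromatic (quinoline).
The 3-membered ring is planar and fully conjugated; 1 ring double bond (2 π electrons) plus the carbocation's empty p orbital (0, but keeps the ring conjugated) give 2 π electrons. That satisfies 4n+2 with n=0, so it is aromatic (cyclopropenyl cation).
3 of the 4 rings are aromatic. Total: 3.

3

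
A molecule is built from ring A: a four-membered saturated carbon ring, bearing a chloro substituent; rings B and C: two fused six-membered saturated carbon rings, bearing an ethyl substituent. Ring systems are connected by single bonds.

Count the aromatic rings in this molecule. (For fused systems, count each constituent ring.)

0

Ring A has only sp³ atoms, so it is not fully conjugated — not aromatic (cyclobutane).
Ring B has only sp³ atoms, so it is not fully conjugated — not aromatic (cyclohexane ring).
Ring C has only sp³ atoms, so it is not fully conjugated — not aromatic (cyclohexane ring).
No ring is aromatic. Total: 0.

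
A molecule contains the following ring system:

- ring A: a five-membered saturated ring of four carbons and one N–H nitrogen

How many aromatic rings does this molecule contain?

Ring A has only sp³ atoms, so it is not fully conjugated — not aromatic (pyrrolidine).

0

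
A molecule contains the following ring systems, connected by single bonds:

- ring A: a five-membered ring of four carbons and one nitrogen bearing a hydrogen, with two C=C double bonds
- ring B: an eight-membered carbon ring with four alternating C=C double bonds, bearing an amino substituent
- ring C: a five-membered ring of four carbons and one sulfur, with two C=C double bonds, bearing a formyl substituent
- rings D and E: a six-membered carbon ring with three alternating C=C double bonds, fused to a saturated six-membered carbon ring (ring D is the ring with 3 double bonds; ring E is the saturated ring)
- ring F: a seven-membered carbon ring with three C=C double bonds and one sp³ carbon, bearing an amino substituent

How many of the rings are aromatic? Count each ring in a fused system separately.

Ring A is planar and fully conjugated; 2 ring double bonds (4 π electrons) plus a heteroatom lone pair (2) give 6 π electrons. Since 6 = 4n+2 (n=1), ring A is aromatic (pyrrole).
Ring B has only sp² ring atoms; a planar conformation would have a fully conjugated π system of 8 electrons. But 8 = 4(2), which is 4n not 4n+2, so ring B is not aromatic (cyclooctatetraene) — cyclooctatetraene distorts into a non-planar tub to avoid antiaromaticity.
Ring C has a continuous p-orbital overlap around the ring; 2 ring double bonds (4 π electrons) plus a heteroatom lone pair (2) give 6 π electrons. Since 6 = 4n+2 (n=1), ring C is aromatic (thiophene).
Ring D has a continuous p-orbital overlap around the ring; 3 ring double bonds give 6 π electrons. Since 6 = 4n+2 (n=1), ring D is aromatic (benzene ring).
Ring E has four sp³ carbons, so it is not fully conjugated — not aromatic (cyclohexane ring).
Ring F has one sp³ carbon, so it is not fully conjugated — not aromatic (cycloheptatriene).
Aromatic: A, C, D. Total: 3.

3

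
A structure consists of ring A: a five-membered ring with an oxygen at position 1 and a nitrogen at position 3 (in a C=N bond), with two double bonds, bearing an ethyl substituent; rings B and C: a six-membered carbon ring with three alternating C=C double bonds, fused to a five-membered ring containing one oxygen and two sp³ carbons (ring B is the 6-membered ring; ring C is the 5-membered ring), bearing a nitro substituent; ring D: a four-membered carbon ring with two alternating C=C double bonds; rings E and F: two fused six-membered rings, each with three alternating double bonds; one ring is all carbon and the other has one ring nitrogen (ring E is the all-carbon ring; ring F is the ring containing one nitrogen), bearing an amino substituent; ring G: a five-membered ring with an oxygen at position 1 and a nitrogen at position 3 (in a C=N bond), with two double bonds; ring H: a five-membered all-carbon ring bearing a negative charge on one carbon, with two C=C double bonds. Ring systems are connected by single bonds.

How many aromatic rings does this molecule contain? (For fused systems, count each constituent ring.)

Ring A has a continuous p-orbital overlap around the ring; 2 ring double bonds (4 π electrons) plus a heteroatom lone pair (2) give 6 π electrons. Since 6 = 4n+2 (n=1), ring A is aromatic (oxazole).
Ring B is fully conjugated (every ring atom contributes a p orbital); 3 ring double bonds give 6 π electrons. Since 6 = 4n+2 (n=1), ring B is aromatic (benzene ring).
Ring C has two sp³ carbons, so it is not fully conjugated — not aromatic (oxolane ring).
Ring D has only sp² ring atoms; a planar conformation would have a fully conjugated π system of 4 electrons. But 4 = 4(1), which is 4n not 4n+2, so ring D is not aromatic (cyclobutadiene) — cyclobutadiene is antiaromatic and distorts to a rectangle.
Rings E and F form a fused bicyclic system (with one nitrogen) with 10 sp² atoms and 10 π electrons from ring double bonds. 10 = 4(2)+2, so the system is aromatic and both rings count as aromatic (quinoline).
Ring G has a continuous p-orbital overlap around the ring; 2 ring double bonds (4 π electrons) plus a heteroatom lone pair (2) give 6 π electrons. That satisfies 4n+2 with n=1, so ring G is aromatic (oxazole).
Ring H is planar and fully conjugated; 2 ring double bonds (4 π electrons) plus the carbanion lone pair (2) give 6 π electrons. Since 6 = 4n+2 (n=1), ring H is aromatic (cyclopentadienyl anion).
Aromatic: A, B, E, F, G, H. Total: 6.

6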